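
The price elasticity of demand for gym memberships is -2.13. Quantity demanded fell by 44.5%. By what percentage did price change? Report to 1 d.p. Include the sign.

20.9%

%ΔP ≈ %ΔQ / ε = (-44.5%)/(-2.13) = 20.89%.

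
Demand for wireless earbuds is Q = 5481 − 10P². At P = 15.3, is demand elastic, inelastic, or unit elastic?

elastic

Q = 3140.100, dQ/dP = -306.
ε = (dQ/dP)(P/Q) ≈ -1.491.
|ε| = 1.49 > 1.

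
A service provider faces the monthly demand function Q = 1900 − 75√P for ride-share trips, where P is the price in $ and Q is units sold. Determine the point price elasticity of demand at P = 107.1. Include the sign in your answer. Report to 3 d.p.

-0.345

At P = 107.1, Q = 1123.832.
dQ/dP = −75/(2√P) = -3.624.
ε = (dQ/dP)(P/Q) = (-3.624)(107.1/1123.832).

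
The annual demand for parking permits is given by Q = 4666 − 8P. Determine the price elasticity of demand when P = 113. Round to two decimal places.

At P = 113, Q = 3762.
dQ/dP = −8.
ε = (dQ/dP)(P/Q) = (-8)(113/3762).

-0.24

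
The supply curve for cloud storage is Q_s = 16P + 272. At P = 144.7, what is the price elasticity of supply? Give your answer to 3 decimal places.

0.895

At P = 144.7, Q_s = 2587.20.
dQ_s/dP = 16.
ε_s = (dQ_s/dP)(P/Q_s) = (16)(144.7/2587.20).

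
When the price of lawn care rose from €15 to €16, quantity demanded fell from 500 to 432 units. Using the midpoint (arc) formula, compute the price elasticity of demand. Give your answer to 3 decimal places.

ΔQ = 432 − 500 = -68; ΔP = 16 − 15 = 1.
Midpoints: P̄ = 15.50, Q̄ = 466.0.
ε = (ΔQ/ΔP)(P̄/Q̄) = (-68/1)(15.50/466.0).

-2.262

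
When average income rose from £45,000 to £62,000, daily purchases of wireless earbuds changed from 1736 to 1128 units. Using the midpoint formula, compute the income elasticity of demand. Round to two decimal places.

ΔQ = -608, ΔI = 17000. Midpoints: Ī = 53,500, Q̄ = 1432.0.
ε_I = (ΔQ/ΔI)(Ī/Q̄) = (-608/17000)(53500/1432.0).

-1.34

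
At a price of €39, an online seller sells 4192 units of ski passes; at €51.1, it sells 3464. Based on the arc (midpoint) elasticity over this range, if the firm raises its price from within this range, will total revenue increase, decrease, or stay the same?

Arc ε = (-728/12.1)(45.05/3828.0) ≈ -0.708.
|ε| = 0.71 < 1, so demand is inelastic. A price rise therefore raises total revenue.

increase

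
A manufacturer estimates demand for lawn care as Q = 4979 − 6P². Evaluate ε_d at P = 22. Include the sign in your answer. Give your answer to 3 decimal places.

At P = 22, Q = 2075.
dQ/dP = −12P = -264.
ε = (dQ/dP)(P/Q) = (-264)(22/2075).

-2.799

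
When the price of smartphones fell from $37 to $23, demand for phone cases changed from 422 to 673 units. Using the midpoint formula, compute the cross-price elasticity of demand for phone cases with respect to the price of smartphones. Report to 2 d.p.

ΔQ_x = 673 − 422 = 251; ΔP_y = 23 − 37 = -14.
Midpoints: P̄_y = 30.00, Q̄_x = 547.5.
ε_xy = (ΔQ_x/ΔP_y)(P̄_y/Q̄_x) = (251/-14)(30.00/547.5).

-0.98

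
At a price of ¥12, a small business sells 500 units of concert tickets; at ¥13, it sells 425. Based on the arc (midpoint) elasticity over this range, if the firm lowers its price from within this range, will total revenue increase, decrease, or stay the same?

Arc ε = (-75/1)(12.50/462.5) ≈ -2.027.
|ε| = 2.03 > 1, so demand is elastic. A price cut therefore raises total revenue.

increase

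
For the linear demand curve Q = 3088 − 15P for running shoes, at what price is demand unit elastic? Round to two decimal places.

102.93

For linear demand Q = a − bP, ε = −bP/(a − bP). |ε| = 1 when bP = a − bP, i.e. P = a/(2b).
P = 3088/(2·15) = 3088/30 = 102.9333.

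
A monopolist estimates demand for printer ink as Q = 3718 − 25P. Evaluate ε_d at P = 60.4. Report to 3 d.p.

-0.684

At P = 60.4, Q = 2208.
dQ/dP = −25.
ε = (dQ/dP)(P/Q) = (-25)(60.4/2208).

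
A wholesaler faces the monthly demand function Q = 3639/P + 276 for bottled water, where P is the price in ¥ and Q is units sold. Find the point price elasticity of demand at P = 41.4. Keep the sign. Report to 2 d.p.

At P = 41.4, Q = 363.899.
dQ/dP = −3639/P² = -2.123.
ε = (dQ/dP)(P/Q) = (-2.123)(41.4/363.899).
|ε| < 1, so demand is inelastic at this price.

-0.24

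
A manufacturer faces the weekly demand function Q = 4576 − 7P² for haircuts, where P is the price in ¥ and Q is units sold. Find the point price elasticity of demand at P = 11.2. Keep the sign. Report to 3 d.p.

At P = 11.2, Q = 3697.920.
dQ/dP = −14P = -156.800.
ε = (dQ/dP)(P/Q) = (-156.800)(11.2/3697.920).
|ε| < 1, so demand is inelastic at this price.

-0.475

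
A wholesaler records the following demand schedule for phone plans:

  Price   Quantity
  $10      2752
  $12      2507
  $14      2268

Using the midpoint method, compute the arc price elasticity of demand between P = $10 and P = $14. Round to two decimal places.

-0.58

At P = 10, Q = 2752; at P = 14, Q = 2268.
ΔQ = -484, ΔP = 4. Midpoints: P̄ = 12.00, Q̄ = 2510.0.
ε = (ΔQ/ΔP)(P̄/Q̄) = (-484/4)(12.00/2510.0).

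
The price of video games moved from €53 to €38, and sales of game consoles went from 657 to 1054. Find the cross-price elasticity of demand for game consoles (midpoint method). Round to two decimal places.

-1.41

ΔQ_x = 1054 − 657 = 397; ΔP_y = 38 − 53 = -15.
Midpoints: P̄_y = 45.50, Q̄_x = 855.5.
ε_xy = (ΔQ_x/ΔP_y)(P̄_y/Q̄_x) = (397/-15)(45.50/855.5).
ε_xy < 0, so the goods are complements.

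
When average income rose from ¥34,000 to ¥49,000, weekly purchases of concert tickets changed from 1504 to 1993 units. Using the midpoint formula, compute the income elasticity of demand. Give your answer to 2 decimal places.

ΔQ = 489, ΔI = 15000. Midpoints: Ī = 41,500, Q̄ = 1748.5.
ε_I = (ΔQ/ΔI)(Ī/Q̄) = (489/15000)(41500/1748.5).
ε_I > 0, so the good is normal.

0.77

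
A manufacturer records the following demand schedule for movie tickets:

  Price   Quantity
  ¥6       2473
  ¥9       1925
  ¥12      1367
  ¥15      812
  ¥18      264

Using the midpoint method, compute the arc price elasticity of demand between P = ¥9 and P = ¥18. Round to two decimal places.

At P = 9, Q = 1925; at P = 18, Q = 264.
ΔQ = -1661, ΔP = 9. Midpoints: P̄ = 13.50, Q̄ = 1094.5.
ε = (ΔQ/ΔP)(P̄/Q̄) = (-1661/9)(13.50/1094.5).

-2.28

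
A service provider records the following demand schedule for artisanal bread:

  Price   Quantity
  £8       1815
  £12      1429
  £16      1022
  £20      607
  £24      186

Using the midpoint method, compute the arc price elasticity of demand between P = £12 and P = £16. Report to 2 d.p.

-1.16

At P = 12, Q = 1429; at P = 16, Q = 1022.
ΔQ = -407, ΔP = 4. Midpoints: P̄ = 14.00, Q̄ = 1225.5.
ε = (ΔQ/ΔP)(P̄/Q̄) = (-407/4)(14.00/1225.5).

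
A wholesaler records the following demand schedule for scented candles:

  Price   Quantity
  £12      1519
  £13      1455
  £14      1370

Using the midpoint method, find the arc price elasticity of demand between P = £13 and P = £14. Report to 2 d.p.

-0.81

At P = 13, Q = 1455; at P = 14, Q = 1370.
ΔQ = -85, ΔP = 1. Midpoints: P̄ = 13.50, Q̄ = 1412.5.
ε = (ΔQ/ΔP)(P̄/Q̄) = (-85/1)(13.50/1412.5).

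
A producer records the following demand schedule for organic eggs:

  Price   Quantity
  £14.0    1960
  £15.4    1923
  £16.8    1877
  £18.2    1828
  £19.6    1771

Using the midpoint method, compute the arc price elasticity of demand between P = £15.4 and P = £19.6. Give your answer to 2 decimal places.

At P = 15.4, Q = 1923; at P = 19.6, Q = 1771.
ΔQ = -152, ΔP = 4.2. Midpoints: P̄ = 17.50, Q̄ = 1847.0.
ε = (ΔQ/ΔP)(P̄/Q̄) = (-152/4.2)(17.50/1847.0).

-0.34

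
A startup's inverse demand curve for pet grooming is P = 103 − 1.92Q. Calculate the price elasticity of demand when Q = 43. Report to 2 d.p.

-0.25

At Q = 43, P = 103 − 1.92(43) = 20.44.
dP/dQ = −1.92, so dQ/dP = 1/(−1.92) = -0.521.
ε = (dQ/dP)(P/Q) = (-0.521)(20.44/43).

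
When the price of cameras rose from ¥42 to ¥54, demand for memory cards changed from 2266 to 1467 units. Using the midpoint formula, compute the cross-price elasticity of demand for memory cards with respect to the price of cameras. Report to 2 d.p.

ΔQ_x = 1467 − 2266 = -799; ΔP_y = 54 − 42 = 12.
Midpoints: P̄_y = 48.00, Q̄_x = 1866.5.
ε_xy = (ΔQ_x/ΔP_y)(P̄_y/Q̄_x) = (-799/12)(48.00/1866.5).

-1.71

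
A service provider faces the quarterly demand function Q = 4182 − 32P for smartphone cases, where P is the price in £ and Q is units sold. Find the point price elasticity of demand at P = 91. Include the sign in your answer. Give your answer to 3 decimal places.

At P = 91, Q = 1270.
dQ/dP = −32.
ε = (dQ/dP)(P/Q) = (-32)(91/1270).
|ε| > 1, so demand is elastic at this price.

-2.293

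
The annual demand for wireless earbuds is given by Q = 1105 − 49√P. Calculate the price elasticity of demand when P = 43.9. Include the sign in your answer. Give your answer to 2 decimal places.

At P = 43.9, Q = 780.340.
dQ/dP = −49/(2√P) = -3.698.
ε = (dQ/dP)(P/Q) = (-3.698)(43.9/780.340).

-0.21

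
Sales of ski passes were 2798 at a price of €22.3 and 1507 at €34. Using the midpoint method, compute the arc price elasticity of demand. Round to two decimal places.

-1.44

ΔQ = 1507 − 2798 = -1291; ΔP = 34 − 22.3 = 11.7.
Midpoints: P̄ = 28.15, Q̄ = 2152.5.
ε = (ΔQ/ΔP)(P̄/Q̄) = (-1291/11.7)(28.15/2152.5).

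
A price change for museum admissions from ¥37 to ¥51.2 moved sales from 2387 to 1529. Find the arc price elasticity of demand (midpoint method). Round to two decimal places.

ΔQ = 1529 − 2387 = -858; ΔP = 51.2 − 37 = 14.2.
Midpoints: P̄ = 44.10, Q̄ = 1958.0.
ε = (ΔQ/ΔP)(P̄/Q̄) = (-858/14.2)(44.10/1958.0).

-1.36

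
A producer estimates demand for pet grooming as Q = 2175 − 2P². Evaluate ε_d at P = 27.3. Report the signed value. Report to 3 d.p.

At P = 27.3, Q = 684.420.
dQ/dP = −4P = -109.200.
ε = (dQ/dP)(P/Q) = (-109.200)(27.3/684.420).
|ε| > 1, so demand is elastic at this price.

-4.356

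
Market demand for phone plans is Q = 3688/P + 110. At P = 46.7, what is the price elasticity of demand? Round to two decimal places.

At P = 46.7, Q = 188.972.
dQ/dP = −3688/P² = -1.691.
ε = (dQ/dP)(P/Q) = (-1.691)(46.7/188.972).
|ε| < 1, so demand is inelastic at this price.

-0.42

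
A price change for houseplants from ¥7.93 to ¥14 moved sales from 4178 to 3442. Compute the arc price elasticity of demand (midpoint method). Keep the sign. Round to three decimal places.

ΔQ = 3442 − 4178 = -736; ΔP = 14 − 7.93 = 6.07.
Midpoints: P̄ = 10.96, Q̄ = 3810.0.
ε = (ΔQ/ΔP)(P̄/Q̄) = (-736/6.07)(10.96/3810.0).

-0.349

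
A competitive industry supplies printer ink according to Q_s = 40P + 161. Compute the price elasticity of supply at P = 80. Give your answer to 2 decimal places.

At P = 80, Q_s = 3361.
dQ_s/dP = 40.
ε_s = (dQ_s/dP)(P/Q_s) = (40)(80/3361).

0.95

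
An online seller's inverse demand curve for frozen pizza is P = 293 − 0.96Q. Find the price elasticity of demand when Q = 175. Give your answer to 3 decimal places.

At Q = 175, P = 293 − 0.96(175) = 125.00.
dP/dQ = −0.96, so dQ/dP = 1/(−0.96) = -1.042.
ε = (dQ/dP)(P/Q) = (-1.042)(125.00/175).

-0.744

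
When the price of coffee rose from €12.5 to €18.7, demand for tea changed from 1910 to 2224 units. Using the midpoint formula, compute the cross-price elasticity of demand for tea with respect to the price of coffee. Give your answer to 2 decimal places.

0.38

ΔQ_x = 2224 − 1910 = 314; ΔP_y = 18.7 − 12.5 = 6.2.
Midpoints: P̄_y = 15.60, Q̄_x = 2067.0.
ε_xy = (ΔQ_x/ΔP_y)(P̄_y/Q̄_x) = (314/6.2)(15.60/2067.0).
ε_xy > 0, so the goods are substitutes.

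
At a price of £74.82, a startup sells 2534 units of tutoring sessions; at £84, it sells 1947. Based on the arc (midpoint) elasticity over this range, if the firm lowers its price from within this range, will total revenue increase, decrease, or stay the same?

Arc ε = (-587/9.18)(79.41/2240.5) ≈ -2.266.
|ε| = 2.27 > 1, so demand is elastic. A price cut therefore raises total revenue.

increase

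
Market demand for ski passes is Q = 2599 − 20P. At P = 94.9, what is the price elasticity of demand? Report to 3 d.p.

-2.708

At P = 94.9, Q = 701.
dQ/dP = −20.
ε = (dQ/dP)(P/Q) = (-20)(94.9/701).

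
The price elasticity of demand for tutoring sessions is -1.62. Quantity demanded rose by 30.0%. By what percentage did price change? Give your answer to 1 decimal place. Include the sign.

%ΔP ≈ %ΔQ / ε = (30.0%)/(-1.62) = -18.52%.

-18.5%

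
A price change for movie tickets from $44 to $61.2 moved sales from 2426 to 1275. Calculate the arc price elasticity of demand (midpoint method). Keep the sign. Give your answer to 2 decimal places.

ΔQ = 1275 − 2426 = -1151; ΔP = 61.2 − 44 = 17.2.
Midpoints: P̄ = 52.60, Q̄ = 1850.5.
ε = (ΔQ/ΔP)(P̄/Q̄) = (-1151/17.2)(52.60/1850.5).

-1.90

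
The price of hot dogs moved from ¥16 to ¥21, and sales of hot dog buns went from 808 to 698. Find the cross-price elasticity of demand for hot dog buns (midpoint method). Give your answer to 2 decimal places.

ΔQ_x = 698 − 808 = -110; ΔP_y = 21 − 16 = 5.
Midpoints: P̄_y = 18.50, Q̄_x = 753.0.
ε_xy = (ΔQ_x/ΔP_y)(P̄_y/Q̄_x) = (-110/5)(18.50/753.0).
ε_xy < 0, so the goods are complements.

-0.54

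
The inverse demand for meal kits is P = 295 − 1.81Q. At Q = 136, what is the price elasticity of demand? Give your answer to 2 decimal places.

At Q = 136, P = 295 − 1.81(136) = 48.84.
dP/dQ = −1.81, so dQ/dP = 1/(−1.81) = -0.552.
ε = (dQ/dP)(P/Q) = (-0.552)(48.84/136).

-0.20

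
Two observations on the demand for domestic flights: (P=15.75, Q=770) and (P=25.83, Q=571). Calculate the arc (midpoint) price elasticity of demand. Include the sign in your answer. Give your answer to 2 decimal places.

-0.61

ΔQ = 571 − 770 = -199; ΔP = 25.83 − 15.75 = 10.08.
Midpoints: P̄ = 20.79, Q̄ = 670.5.
ε = (ΔQ/ΔP)(P̄/Q̄) = (-199/10.08)(20.79/670.5).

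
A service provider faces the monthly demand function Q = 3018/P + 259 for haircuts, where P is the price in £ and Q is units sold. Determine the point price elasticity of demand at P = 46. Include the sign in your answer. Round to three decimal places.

-0.202

At P = 46, Q = 324.609.
dQ/dP = −3018/P² = -1.426.
ε = (dQ/dP)(P/Q) = (-1.426)(46/324.609).
|ε| < 1, so demand is inelastic at this price.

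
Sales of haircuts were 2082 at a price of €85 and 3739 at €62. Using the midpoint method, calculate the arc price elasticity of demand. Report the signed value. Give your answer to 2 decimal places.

-1.82

ΔQ = 3739 − 2082 = 1657; ΔP = 62 − 85 = -23.
Midpoints: P̄ = 73.50, Q̄ = 2910.5.
ε = (ΔQ/ΔP)(P̄/Q̄) = (1657/-23)(73.50/2910.5).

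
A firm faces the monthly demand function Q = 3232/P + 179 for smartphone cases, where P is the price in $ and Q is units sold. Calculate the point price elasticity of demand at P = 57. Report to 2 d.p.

-0.24

At P = 57, Q = 235.702.
dQ/dP = −3232/P² = -0.995.
ε = (dQ/dP)(P/Q) = (-0.995)(57/235.702).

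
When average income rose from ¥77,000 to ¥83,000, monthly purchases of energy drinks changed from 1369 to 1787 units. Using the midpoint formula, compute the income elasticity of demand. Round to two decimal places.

3.53

ΔQ = 418, ΔI = 6000. Midpoints: Ī = 80,000, Q̄ = 1578.0.
ε_I = (ΔQ/ΔI)(Ī/Q̄) = (418/6000)(80000/1578.0).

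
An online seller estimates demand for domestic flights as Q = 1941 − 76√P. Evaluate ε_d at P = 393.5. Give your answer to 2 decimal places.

At P = 393.5, Q = 433.401.
dQ/dP = −76/(2√P) = -1.916.
ε = (dQ/dP)(P/Q) = (-1.916)(393.5/433.401).
|ε| > 1, so demand is elastic at this price.

-1.74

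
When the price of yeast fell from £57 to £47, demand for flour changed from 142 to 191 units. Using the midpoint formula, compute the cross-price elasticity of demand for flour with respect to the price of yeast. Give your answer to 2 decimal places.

-1.53

ΔQ_x = 191 − 142 = 49; ΔP_y = 47 − 57 = -10.
Midpoints: P̄_y = 52.00, Q̄_x = 166.5.
ε_xy = (ΔQ_x/ΔP_y)(P̄_y/Q̄_x) = (49/-10)(52.00/166.5).
ε_xy < 0, so the goods are complements.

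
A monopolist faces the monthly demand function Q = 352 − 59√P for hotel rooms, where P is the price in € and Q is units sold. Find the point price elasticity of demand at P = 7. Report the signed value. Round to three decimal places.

At P = 7, Q = 195.901.
dQ/dP = −59/(2√P) = -11.150.
ε = (dQ/dP)(P/Q) = (-11.150)(7/195.901).
|ε| < 1, so demand is inelastic at this price.

-0.398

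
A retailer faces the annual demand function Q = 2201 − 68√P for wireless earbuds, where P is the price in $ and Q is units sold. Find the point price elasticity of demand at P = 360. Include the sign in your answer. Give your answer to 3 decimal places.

-0.708

At P = 360, Q = 910.791.
dQ/dP = −68/(2√P) = -1.792.
ε = (dQ/dP)(P/Q) = (-1.792)(360/910.791).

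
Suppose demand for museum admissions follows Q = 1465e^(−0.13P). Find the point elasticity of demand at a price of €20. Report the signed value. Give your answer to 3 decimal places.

At P = 20, Q = 108.811.
dQ/dP = −0.13·1465e^(−0.13P) = −0.13Q = -14.145.
ε = (dQ/dP)(P/Q) = (-14.145)(20/108.811).

-2.600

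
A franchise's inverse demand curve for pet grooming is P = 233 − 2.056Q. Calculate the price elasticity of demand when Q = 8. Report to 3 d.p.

At Q = 8, P = 233 − 2.056(8) = 216.55.
dP/dQ = −2.056, so dQ/dP = 1/(−2.056) = -0.486.
ε = (dQ/dP)(P/Q) = (-0.486)(216.55/8).

-13.166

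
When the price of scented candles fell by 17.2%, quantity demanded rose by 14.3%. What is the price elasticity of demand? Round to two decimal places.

ε = %ΔQ / %ΔP = (14.3)/(-17.2) = -0.831.

-0.83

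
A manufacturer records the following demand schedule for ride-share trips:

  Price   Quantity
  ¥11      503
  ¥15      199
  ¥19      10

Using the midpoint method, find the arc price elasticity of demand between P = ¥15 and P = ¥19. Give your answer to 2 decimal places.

At P = 15, Q = 199; at P = 19, Q = 10.
ΔQ = -189, ΔP = 4. Midpoints: P̄ = 17.00, Q̄ = 104.5.
ε = (ΔQ/ΔP)(P̄/Q̄) = (-189/4)(17.00/104.5).

-7.69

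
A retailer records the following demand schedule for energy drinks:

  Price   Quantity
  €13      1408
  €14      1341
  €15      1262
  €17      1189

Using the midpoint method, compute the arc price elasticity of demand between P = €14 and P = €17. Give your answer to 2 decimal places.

At P = 14, Q = 1341; at P = 17, Q = 1189.
ΔQ = -152, ΔP = 3. Midpoints: P̄ = 15.50, Q̄ = 1265.0.
ε = (ΔQ/ΔP)(P̄/Q̄) = (-152/3)(15.50/1265.0).

-0.62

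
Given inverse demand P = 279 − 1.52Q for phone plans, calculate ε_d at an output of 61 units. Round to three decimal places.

-2.009

At Q = 61, P = 279 − 1.52(61) = 186.28.
dP/dQ = −1.52, so dQ/dP = 1/(−1.52) = -0.658.
ε = (dQ/dP)(P/Q) = (-0.658)(186.28/61).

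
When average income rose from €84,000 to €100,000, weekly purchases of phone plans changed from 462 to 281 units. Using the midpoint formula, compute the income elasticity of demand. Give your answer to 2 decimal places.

-2.80

ΔQ = -181, ΔI = 16000. Midpoints: Ī = 92,000, Q̄ = 371.5.
ε_I = (ΔQ/ΔI)(Ī/Q̄) = (-181/16000)(92000/371.5).
ε_I < 0, so the good is inferior.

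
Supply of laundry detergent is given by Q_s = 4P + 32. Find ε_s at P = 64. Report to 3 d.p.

0.889

At P = 64, Q_s = 288.
dQ_s/dP = 4.
ε_s = (dQ_s/dP)(P/Q_s) = (4)(64/288).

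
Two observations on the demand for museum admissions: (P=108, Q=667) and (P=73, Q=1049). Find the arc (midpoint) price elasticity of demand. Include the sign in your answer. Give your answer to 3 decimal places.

ΔQ = 1049 − 667 = 382; ΔP = 73 − 108 = -35.
Midpoints: P̄ = 90.50, Q̄ = 858.0.
ε = (ΔQ/ΔP)(P̄/Q̄) = (382/-35)(90.50/858.0).

-1.151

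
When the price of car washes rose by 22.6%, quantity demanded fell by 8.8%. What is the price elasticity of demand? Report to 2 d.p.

ε = %ΔQ / %ΔP = (-8.8)/(22.6) = -0.389.

-0.39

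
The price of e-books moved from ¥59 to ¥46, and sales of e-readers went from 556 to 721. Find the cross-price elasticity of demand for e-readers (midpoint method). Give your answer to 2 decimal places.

ΔQ_x = 721 − 556 = 165; ΔP_y = 46 − 59 = -13.
Midpoints: P̄_y = 52.50, Q̄_x = 638.5.
ε_xy = (ΔQ_x/ΔP_y)(P̄_y/Q̄_x) = (165/-13)(52.50/638.5).

-1.04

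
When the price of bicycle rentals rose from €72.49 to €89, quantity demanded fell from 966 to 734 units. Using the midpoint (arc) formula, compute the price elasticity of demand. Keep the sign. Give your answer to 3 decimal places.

ΔQ = 734 − 966 = -232; ΔP = 89 − 72.49 = 16.51.
Midpoints: P̄ = 80.75, Q̄ = 850.0.
ε = (ΔQ/ΔP)(P̄/Q̄) = (-232/16.51)(80.75/850.0).

-1.335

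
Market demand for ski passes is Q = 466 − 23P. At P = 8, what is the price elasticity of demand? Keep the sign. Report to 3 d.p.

At P = 8, Q = 282.
dQ/dP = −23.
ε = (dQ/dP)(P/Q) = (-23)(8/282).
|ε| < 1, so demand is inelastic at this price.

-0.652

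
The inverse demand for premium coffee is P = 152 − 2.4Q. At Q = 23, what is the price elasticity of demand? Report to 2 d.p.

-1.75

At Q = 23, P = 152 − 2.4(23) = 96.80.
dP/dQ = −2.4, so dQ/dP = 1/(−2.4) = -0.417.
ε = (dQ/dP)(P/Q) = (-0.417)(96.80/23).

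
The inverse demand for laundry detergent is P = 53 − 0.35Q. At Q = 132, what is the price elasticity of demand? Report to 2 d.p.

-0.15

At Q = 132, P = 53 − 0.35(132) = 6.80.
dP/dQ = −0.35, so dQ/dP = 1/(−0.35) = -2.857.
ε = (dQ/dP)(P/Q) = (-2.857)(6.80/132).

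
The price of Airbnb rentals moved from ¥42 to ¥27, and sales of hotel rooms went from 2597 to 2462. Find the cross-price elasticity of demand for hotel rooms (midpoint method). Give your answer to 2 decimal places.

0.12

ΔQ_x = 2462 − 2597 = -135; ΔP_y = 27 − 42 = -15.
Midpoints: P̄_y = 34.50, Q̄_x = 2529.5.
ε_xy = (ΔQ_x/ΔP_y)(P̄_y/Q̄_x) = (-135/-15)(34.50/2529.5).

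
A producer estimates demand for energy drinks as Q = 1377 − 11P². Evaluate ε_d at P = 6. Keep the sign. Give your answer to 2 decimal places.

At P = 6, Q = 981.
dQ/dP = −22P = -132.
ε = (dQ/dP)(P/Q) = (-132)(6/981).

-0.81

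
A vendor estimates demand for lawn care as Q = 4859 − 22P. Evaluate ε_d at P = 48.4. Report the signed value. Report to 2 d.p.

At P = 48.4, Q = 3794.200.
dQ/dP = −22.
ε = (dQ/dP)(P/Q) = (-22)(48.4/3794.200).

-0.28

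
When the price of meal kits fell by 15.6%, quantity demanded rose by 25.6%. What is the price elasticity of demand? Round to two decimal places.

ε = %ΔQ / %ΔP = (25.6)/(-15.6) = -1.641.

-1.64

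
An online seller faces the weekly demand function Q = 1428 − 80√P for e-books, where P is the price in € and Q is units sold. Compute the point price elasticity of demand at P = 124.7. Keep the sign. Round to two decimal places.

-0.84

At P = 124.7, Q = 534.647.
dQ/dP = −80/(2√P) = -3.582.
ε = (dQ/dP)(P/Q) = (-3.582)(124.7/534.647).
|ε| < 1, so demand is inelastic at this price.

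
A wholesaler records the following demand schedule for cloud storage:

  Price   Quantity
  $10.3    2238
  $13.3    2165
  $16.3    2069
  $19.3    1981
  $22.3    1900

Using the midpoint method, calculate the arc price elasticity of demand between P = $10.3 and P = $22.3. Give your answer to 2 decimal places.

At P = 10.3, Q = 2238; at P = 22.3, Q = 1900.
ΔQ = -338, ΔP = 12.0. Midpoints: P̄ = 16.30, Q̄ = 2069.0.
ε = (ΔQ/ΔP)(P̄/Q̄) = (-338/12.0)(16.30/2069.0).

-0.22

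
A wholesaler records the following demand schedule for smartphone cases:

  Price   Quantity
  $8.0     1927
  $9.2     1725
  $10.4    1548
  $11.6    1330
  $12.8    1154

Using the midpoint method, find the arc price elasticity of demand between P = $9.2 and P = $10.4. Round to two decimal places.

At P = 9.2, Q = 1725; at P = 10.4, Q = 1548.
ΔQ = -177, ΔP = 1.2. Midpoints: P̄ = 9.80, Q̄ = 1636.5.
ε = (ΔQ/ΔP)(P̄/Q̄) = (-177/1.2)(9.80/1636.5).

-0.88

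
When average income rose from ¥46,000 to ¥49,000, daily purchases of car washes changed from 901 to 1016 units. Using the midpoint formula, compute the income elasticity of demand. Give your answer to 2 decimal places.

1.90

ΔQ = 115, ΔI = 3000. Midpoints: Ī = 47,500, Q̄ = 958.5.
ε_I = (ΔQ/ΔI)(Ī/Q̄) = (115/3000)(47500/958.5).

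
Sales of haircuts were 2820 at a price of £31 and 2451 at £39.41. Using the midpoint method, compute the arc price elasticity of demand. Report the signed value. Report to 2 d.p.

ΔQ = 2451 − 2820 = -369; ΔP = 39.41 − 31 = 8.41.
Midpoints: P̄ = 35.20, Q̄ = 2635.5.
ε = (ΔQ/ΔP)(P̄/Q̄) = (-369/8.41)(35.20/2635.5).

-0.59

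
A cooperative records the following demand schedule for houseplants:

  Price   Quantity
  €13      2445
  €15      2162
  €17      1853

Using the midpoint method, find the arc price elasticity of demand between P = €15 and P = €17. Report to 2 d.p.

At P = 15, Q = 2162; at P = 17, Q = 1853.
ΔQ = -309, ΔP = 2. Midpoints: P̄ = 16.00, Q̄ = 2007.5.
ε = (ΔQ/ΔP)(P̄/Q̄) = (-309/2)(16.00/2007.5).

-1.23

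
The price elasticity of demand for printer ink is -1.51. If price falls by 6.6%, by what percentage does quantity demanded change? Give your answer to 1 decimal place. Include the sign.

%ΔQ ≈ ε × %ΔP = (-1.51)(-6.6%) = 9.97%.

10.0%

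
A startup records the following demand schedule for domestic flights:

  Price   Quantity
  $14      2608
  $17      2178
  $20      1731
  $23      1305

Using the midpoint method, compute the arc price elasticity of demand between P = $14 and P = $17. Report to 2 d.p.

At P = 14, Q = 2608; at P = 17, Q = 2178.
ΔQ = -430, ΔP = 3. Midpoints: P̄ = 15.50, Q̄ = 2393.0.
ε = (ΔQ/ΔP)(P̄/Q̄) = (-430/3)(15.50/2393.0).

-0.93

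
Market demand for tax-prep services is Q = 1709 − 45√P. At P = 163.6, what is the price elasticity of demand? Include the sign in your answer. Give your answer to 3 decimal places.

At P = 163.6, Q = 1133.422.
dQ/dP = −45/(2√P) = -1.759.
ε = (dQ/dP)(P/Q) = (-1.759)(163.6/1133.422).
|ε| < 1, so demand is inelastic at this price.

-0.254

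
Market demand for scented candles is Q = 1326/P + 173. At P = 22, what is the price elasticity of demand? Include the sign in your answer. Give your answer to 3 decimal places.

-0.258

At P = 22, Q = 233.273.
dQ/dP = −1326/P² = -2.740.
ε = (dQ/dP)(P/Q) = (-2.740)(22/233.273).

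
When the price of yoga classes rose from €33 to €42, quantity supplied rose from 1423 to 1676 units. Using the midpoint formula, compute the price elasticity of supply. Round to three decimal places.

ΔQ = 1676 − 1423 = 253; ΔP = 42 − 33 = 9.
Midpoints: P̄ = 37.50, Q̄ = 1549.5.
ε_s = (ΔQ/ΔP)(P̄/Q̄) = (253/9)(37.50/1549.5).

0.680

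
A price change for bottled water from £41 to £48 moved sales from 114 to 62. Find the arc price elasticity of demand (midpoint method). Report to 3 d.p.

ΔQ = 62 − 114 = -52; ΔP = 48 − 41 = 7.
Midpoints: P̄ = 44.50, Q̄ = 88.0.
ε = (ΔQ/ΔP)(P̄/Q̄) = (-52/7)(44.50/88.0).

-3.756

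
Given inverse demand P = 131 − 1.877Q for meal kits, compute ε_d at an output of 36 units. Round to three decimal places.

At Q = 36, P = 131 − 1.877(36) = 63.43.
dP/dQ = −1.877, so dQ/dP = 1/(−1.877) = -0.533.
ε = (dQ/dP)(P/Q) = (-0.533)(63.43/36).

-0.939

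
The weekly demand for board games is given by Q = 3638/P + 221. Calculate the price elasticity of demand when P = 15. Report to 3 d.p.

At P = 15, Q = 463.533.
dQ/dP = −3638/P² = -16.169.
ε = (dQ/dP)(P/Q) = (-16.169)(15/463.533).

-0.523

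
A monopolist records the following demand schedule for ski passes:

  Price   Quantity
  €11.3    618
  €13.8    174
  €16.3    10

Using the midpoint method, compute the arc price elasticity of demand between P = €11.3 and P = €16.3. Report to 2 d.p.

-5.34

At P = 11.3, Q = 618; at P = 16.3, Q = 10.
ΔQ = -608, ΔP = 5.0. Midpoints: P̄ = 13.80, Q̄ = 314.0.
ε = (ΔQ/ΔP)(P̄/Q̄) = (-608/5.0)(13.80/314.0).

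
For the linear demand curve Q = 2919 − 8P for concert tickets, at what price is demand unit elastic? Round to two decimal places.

182.44

For linear demand Q = a − bP, ε = −bP/(a − bP). |ε| = 1 when bP = a − bP, i.e. P = a/(2b).
P = 2919/(2·8) = 2919/16 = 182.4375.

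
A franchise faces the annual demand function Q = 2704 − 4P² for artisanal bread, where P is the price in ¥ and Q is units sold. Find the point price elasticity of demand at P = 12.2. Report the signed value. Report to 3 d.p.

-0.565

At P = 12.2, Q = 2108.640.
dQ/dP = −8P = -97.600.
ε = (dQ/dP)(P/Q) = (-97.600)(12.2/2108.640).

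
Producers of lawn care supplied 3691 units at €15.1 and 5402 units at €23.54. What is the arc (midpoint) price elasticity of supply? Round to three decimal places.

0.861

ΔQ = 5402 − 3691 = 1711; ΔP = 23.54 − 15.1 = 8.44.
Midpoints: P̄ = 19.32, Q̄ = 4546.5.
ε_s = (ΔQ/ΔP)(P̄/Q̄) = (1711/8.44)(19.32/4546.5).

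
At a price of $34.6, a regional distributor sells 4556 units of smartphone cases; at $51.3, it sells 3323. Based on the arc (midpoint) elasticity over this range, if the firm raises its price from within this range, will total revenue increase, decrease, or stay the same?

increase

Arc ε = (-1233/16.7)(42.95/3939.5) ≈ -0.805.
|ε| = 0.80 < 1, so demand is inelastic. A price rise therefore raises total revenue.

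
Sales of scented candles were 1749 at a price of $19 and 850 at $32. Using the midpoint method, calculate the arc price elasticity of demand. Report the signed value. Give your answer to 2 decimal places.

-1.36

ΔQ = 850 − 1749 = -899; ΔP = 32 − 19 = 13.
Midpoints: P̄ = 25.50, Q̄ = 1299.5.
ε = (ΔQ/ΔP)(P̄/Q̄) = (-899/13)(25.50/1299.5).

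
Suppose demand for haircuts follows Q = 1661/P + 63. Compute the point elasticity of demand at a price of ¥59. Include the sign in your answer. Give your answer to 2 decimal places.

-0.31

At P = 59, Q = 91.153.
dQ/dP = −1661/P² = -0.477.
ε = (dQ/dP)(P/Q) = (-0.477)(59/91.153).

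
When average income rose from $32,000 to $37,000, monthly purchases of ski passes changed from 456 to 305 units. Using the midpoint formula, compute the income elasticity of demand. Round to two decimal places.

-2.74

ΔQ = -151, ΔI = 5000. Midpoints: Ī = 34,500, Q̄ = 380.5.
ε_I = (ΔQ/ΔI)(Ī/Q̄) = (-151/5000)(34500/380.5).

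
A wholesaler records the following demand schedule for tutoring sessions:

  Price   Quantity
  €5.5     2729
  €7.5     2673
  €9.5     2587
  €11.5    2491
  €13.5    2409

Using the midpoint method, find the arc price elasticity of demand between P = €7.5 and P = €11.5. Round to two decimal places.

-0.17

At P = 7.5, Q = 2673; at P = 11.5, Q = 2491.
ΔQ = -182, ΔP = 4.0. Midpoints: P̄ = 9.50, Q̄ = 2582.0.
ε = (ΔQ/ΔP)(P̄/Q̄) = (-182/4.0)(9.50/2582.0).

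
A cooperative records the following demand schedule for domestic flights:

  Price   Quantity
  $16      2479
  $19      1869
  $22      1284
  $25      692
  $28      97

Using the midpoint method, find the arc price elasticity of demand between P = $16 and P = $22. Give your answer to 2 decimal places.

-2.01

At P = 16, Q = 2479; at P = 22, Q = 1284.
ΔQ = -1195, ΔP = 6. Midpoints: P̄ = 19.00, Q̄ = 1881.5.
ε = (ΔQ/ΔP)(P̄/Q̄) = (-1195/6)(19.00/1881.5).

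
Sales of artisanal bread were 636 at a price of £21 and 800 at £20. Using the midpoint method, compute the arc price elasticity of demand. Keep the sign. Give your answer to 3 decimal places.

-4.682

ΔQ = 800 − 636 = 164; ΔP = 20 − 21 = -1.
Midpoints: P̄ = 20.50, Q̄ = 718.0.
ε = (ΔQ/ΔP)(P̄/Q̄) = (164/-1)(20.50/718.0).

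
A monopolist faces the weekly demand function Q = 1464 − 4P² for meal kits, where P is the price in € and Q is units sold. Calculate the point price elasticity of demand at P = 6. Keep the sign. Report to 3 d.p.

-0.218

At P = 6, Q = 1320.
dQ/dP = −8P = -48.
ε = (dQ/dP)(P/Q) = (-48)(6/1320).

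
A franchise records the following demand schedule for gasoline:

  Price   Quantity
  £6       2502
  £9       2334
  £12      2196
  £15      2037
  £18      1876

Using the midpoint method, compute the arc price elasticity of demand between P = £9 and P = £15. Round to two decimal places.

At P = 9, Q = 2334; at P = 15, Q = 2037.
ΔQ = -297, ΔP = 6. Midpoints: P̄ = 12.00, Q̄ = 2185.5.
ε = (ΔQ/ΔP)(P̄/Q̄) = (-297/6)(12.00/2185.5).

-0.27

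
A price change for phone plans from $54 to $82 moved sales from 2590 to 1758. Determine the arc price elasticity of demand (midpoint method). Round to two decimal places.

ΔQ = 1758 − 2590 = -832; ΔP = 82 − 54 = 28.
Midpoints: P̄ = 68.00, Q̄ = 2174.0.
ε = (ΔQ/ΔP)(P̄/Q̄) = (-832/28)(68.00/2174.0).

-0.93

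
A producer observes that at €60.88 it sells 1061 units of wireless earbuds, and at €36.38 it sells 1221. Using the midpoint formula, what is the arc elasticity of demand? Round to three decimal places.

-0.278

ΔQ = 1221 − 1061 = 160; ΔP = 36.38 − 60.88 = -24.5.
Midpoints: P̄ = 48.63, Q̄ = 1141.0.
ε = (ΔQ/ΔP)(P̄/Q̄) = (160/-24.5)(48.63/1141.0).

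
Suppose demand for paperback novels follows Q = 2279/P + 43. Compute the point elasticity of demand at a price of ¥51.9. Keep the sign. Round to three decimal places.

At P = 51.9, Q = 86.911.
dQ/dP = −2279/P² = -0.846.
ε = (dQ/dP)(P/Q) = (-0.846)(51.9/86.911).

-0.505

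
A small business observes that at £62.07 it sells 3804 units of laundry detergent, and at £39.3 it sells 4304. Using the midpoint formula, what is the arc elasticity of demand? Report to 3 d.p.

-0.275

ΔQ = 4304 − 3804 = 500; ΔP = 39.3 − 62.07 = -22.77.
Midpoints: P̄ = 50.69, Q̄ = 4054.0.
ε = (ΔQ/ΔP)(P̄/Q̄) = (500/-22.77)(50.69/4054.0).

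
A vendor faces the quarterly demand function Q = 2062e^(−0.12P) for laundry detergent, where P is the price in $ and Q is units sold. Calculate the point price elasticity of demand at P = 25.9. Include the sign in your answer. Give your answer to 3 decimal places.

At P = 25.9, Q = 92.151.
dQ/dP = −0.12·2062e^(−0.12P) = −0.12Q = -11.058.
ε = (dQ/dP)(P/Q) = (-11.058)(25.9/92.151).

-3.108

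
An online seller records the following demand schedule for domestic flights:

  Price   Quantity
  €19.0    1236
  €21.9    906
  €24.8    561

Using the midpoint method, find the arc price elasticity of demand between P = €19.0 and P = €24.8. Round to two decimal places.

-2.84

At P = 19.0, Q = 1236; at P = 24.8, Q = 561.
ΔQ = -675, ΔP = 5.8. Midpoints: P̄ = 21.90, Q̄ = 898.5.
ε = (ΔQ/ΔP)(P̄/Q̄) = (-675/5.8)(21.90/898.5).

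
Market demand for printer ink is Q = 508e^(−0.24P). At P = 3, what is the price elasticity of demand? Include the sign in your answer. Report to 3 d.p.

-0.720

At P = 3, Q = 247.270.
dQ/dP = −0.24·508e^(−0.24P) = −0.24Q = -59.345.
ε = (dQ/dP)(P/Q) = (-59.345)(3/247.270).
|ε| < 1, so demand is inelastic at this price.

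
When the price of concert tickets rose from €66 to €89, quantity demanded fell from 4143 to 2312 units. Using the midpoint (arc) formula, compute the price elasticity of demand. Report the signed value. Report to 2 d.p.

-1.91

ΔQ = 2312 − 4143 = -1831; ΔP = 89 − 66 = 23.
Midpoints: P̄ = 77.50, Q̄ = 3227.5.
ε = (ΔQ/ΔP)(P̄/Q̄) = (-1831/23)(77.50/3227.5).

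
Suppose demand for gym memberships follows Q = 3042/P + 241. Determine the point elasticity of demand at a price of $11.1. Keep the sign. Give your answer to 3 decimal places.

At P = 11.1, Q = 515.054.
dQ/dP = −3042/P² = -24.690.
ε = (dQ/dP)(P/Q) = (-24.690)(11.1/515.054).

-0.532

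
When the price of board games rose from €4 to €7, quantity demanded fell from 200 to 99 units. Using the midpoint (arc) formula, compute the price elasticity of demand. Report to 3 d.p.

ΔQ = 99 − 200 = -101; ΔP = 7 − 4 = 3.
Midpoints: P̄ = 5.50, Q̄ = 149.5.
ε = (ΔQ/ΔP)(P̄/Q̄) = (-101/3)(5.50/149.5).

-1.239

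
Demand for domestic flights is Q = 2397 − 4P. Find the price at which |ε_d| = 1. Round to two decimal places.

299.63

For linear demand Q = a − bP, ε = −bP/(a − bP). |ε| = 1 when bP = a − bP, i.e. P = a/(2b).
P = 2397/(2·4) = 2397/8 = 299.6250.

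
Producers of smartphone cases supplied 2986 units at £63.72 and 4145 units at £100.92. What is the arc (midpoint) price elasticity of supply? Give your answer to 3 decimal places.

0.719

ΔQ = 4145 − 2986 = 1159; ΔP = 100.92 − 63.72 = 37.2.
Midpoints: P̄ = 82.32, Q̄ = 3565.5.
ε_s = (ΔQ/ΔP)(P̄/Q̄) = (1159/37.2)(82.32/3565.5).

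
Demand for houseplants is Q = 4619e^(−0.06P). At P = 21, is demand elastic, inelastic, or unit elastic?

elastic

Q = 1310.198, dQ/dP = -78.612.
ε = (dQ/dP)(P/Q) ≈ -1.260.
|ε| = 1.26 > 1.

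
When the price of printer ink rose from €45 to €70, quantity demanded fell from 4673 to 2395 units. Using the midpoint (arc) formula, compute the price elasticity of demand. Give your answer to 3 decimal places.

ΔQ = 2395 − 4673 = -2278; ΔP = 70 − 45 = 25.
Midpoints: P̄ = 57.50, Q̄ = 3534.0.
ε = (ΔQ/ΔP)(P̄/Q̄) = (-2278/25)(57.50/3534.0).

-1.483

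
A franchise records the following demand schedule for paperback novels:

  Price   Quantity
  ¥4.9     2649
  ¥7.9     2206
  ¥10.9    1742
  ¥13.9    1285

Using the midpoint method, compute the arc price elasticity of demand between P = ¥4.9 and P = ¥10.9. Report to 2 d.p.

At P = 4.9, Q = 2649; at P = 10.9, Q = 1742.
ΔQ = -907, ΔP = 6.0. Midpoints: P̄ = 7.90, Q̄ = 2195.5.
ε = (ΔQ/ΔP)(P̄/Q̄) = (-907/6.0)(7.90/2195.5).

-0.54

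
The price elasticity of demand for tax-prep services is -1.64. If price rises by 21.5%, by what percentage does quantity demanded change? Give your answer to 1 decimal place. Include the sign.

%ΔQ ≈ ε × %ΔP = (-1.64)(21.5%) = -35.26%.

-35.3%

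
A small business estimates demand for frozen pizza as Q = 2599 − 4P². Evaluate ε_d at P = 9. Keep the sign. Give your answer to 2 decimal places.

At P = 9, Q = 2275.
dQ/dP = −8P = -72.
ε = (dQ/dP)(P/Q) = (-72)(9/2275).
|ε| < 1, so demand is inelastic at this price.

-0.28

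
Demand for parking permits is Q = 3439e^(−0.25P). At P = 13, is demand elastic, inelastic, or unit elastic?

Q = 133.345, dQ/dP = -33.336.
ε = (dQ/dP)(P/Q) ≈ -3.250.
|ε| = 3.25 > 1.

elastic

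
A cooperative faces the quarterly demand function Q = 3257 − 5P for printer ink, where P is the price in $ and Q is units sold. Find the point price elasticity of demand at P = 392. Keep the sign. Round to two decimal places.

At P = 392, Q = 1297.
dQ/dP = −5.
ε = (dQ/dP)(P/Q) = (-5)(392/1297).

-1.51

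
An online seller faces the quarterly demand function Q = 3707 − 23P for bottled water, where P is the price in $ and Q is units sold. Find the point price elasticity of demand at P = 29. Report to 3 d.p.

-0.219

At P = 29, Q = 3040.
dQ/dP = −23.
ε = (dQ/dP)(P/Q) = (-23)(29/3040).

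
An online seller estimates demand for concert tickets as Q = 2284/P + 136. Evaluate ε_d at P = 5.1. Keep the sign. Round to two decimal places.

-0.77

At P = 5.1, Q = 583.843.
dQ/dP = −2284/P² = -87.812.
ε = (dQ/dP)(P/Q) = (-87.812)(5.1/583.843).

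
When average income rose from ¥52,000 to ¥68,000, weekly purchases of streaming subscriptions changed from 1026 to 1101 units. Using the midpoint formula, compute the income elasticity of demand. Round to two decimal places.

ΔQ = 75, ΔI = 16000. Midpoints: Ī = 60,000, Q̄ = 1063.5.
ε_I = (ΔQ/ΔI)(Ī/Q̄) = (75/16000)(60000/1063.5).
ε_I > 0, so the good is normal.

0.26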